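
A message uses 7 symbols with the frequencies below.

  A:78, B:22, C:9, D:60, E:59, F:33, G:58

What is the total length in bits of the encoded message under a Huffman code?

Build the Huffman tree bottom-up:
combine C(9), B(22) → 31
combine 31, F(33) → 64
combine G(58), E(59) → 117
combine D(60), 64 → 124
combine A(78), 117 → 195
combine 124, 195 → 319
Each symbol's bit-cost is frequency × depth; summing gives 850 bits (equivalently 31 + 64 + 117 + 124 + 195 + 319).

850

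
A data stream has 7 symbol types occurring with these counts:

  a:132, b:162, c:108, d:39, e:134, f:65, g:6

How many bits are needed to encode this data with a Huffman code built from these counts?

1665

Greedily combine the two least-frequent nodes:
merge g(6) and d(39): 45
merge 45 and f(65): 110
merge c(108) and 110: 218
merge a(132) and e(134): 266
merge b(162) and 218: 380
merge 266 and 380: 646
Total encoded bits = sum of merged weights = 45 + 110 + 218 + 266 + 380 + 646 = 1665.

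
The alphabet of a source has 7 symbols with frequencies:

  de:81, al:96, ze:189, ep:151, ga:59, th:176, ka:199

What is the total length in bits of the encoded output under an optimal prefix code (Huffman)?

2605

Merge the two smallest weights repeatedly:
combine ga(59), de(81) → 140
combine al(96), 140 → 236
combine ep(151), th(176) → 327
combine ze(189), ka(199) → 388
combine 236, 327 → 563
combine 388, 563 → 951
The encoded length is the sum of every internal node's weight: 140 + 236 + 327 + 388 + 563 + 951 = 2605 bits.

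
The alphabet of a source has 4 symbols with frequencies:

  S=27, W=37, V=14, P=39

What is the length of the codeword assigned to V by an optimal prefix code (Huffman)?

2

Build the tree from the bottom:
merge V(14) and S(27): 41
merge W(37) and P(39): 76
merge 41 and 76: 117
V sits 2 levels below the root, so its codeword is 2 bits.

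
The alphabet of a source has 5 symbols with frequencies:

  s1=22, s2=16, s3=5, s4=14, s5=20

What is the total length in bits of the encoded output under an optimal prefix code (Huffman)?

173

Merge the two smallest weights repeatedly:
merge s3(5) and s4(14): 19
merge s2(16) and 19: 35
merge s5(20) and s1(22): 42
merge 35 and 42: 77
Total encoded bits = sum of merged weights = 19 + 35 + 42 + 77 = 173.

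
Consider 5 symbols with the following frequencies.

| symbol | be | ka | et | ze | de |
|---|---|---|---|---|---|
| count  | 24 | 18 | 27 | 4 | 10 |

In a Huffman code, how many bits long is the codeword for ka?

2

Huffman merges, smallest pair first:
combine ze(4), de(10) → 14
combine 14, ka(18) → 32
combine be(24), et(27) → 51
combine 32, 51 → 83
ka sits 2 levels below the root, so its codeword is 2 bits.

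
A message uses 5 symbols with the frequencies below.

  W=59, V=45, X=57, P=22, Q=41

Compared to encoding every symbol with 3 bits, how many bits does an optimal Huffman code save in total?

Fixed-length: 3 bits × 224 symbols = 672 bits.
Huffman merges:
P(22) + Q(41) → 63
V(45) + X(57) → 102
W(59) + 63 → 122
102 + 122 → 224
Huffman total = 63 + 102 + 122 + 224 = 511 bits.
Saving = 672 − 511 = 161 bits.

161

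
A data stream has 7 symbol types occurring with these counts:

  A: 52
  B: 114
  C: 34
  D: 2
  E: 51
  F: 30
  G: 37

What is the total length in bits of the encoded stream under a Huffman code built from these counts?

Merge the two smallest weights repeatedly:
D(2) + F(30) → 32
32 + C(34) → 66
G(37) + E(51) → 88
A(52) + 66 → 118
88 + B(114) → 202
118 + 202 → 320
The encoded length is the sum of every internal node's weight: 32 + 66 + 88 + 118 + 202 + 320 = 826 bits.

826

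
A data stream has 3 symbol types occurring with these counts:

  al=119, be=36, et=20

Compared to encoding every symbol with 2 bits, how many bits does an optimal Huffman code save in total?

119

Fixed-length: 2 bits × 175 symbols = 350 bits.
Huffman merges:
et(20) + be(36) → 56
56 + al(119) → 175
Huffman total = 56 + 175 = 231 bits.
Saving = 350 − 231 = 119 bits.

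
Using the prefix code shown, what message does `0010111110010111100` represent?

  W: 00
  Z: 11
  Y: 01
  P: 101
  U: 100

WPZZWPZU

Read left to right; each codeword is recognised as soon as it completes (prefix code):
  00→W | 101→P | 11→Z | 11→Z | 00→W | 101→P | 11→Z | 100→U
Decoded message: WPZZWPZU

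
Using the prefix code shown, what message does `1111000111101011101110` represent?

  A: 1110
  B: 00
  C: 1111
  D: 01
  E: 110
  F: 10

Read left to right; each codeword is recognised as soon as it completes (prefix code):
  1111→C | 00→B | 01→D | 1110→A | 10→F | 1110→A | 1110→A
Decoded message: CBDAFAA

CBDAFAA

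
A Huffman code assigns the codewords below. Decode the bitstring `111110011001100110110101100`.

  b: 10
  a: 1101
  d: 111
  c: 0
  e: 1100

Read left to right; each codeword is recognised as soon as it completes (prefix code):
  111→d | 1100→e | 1100→e | 1100→e | 1101→a | 10→b | 10→b | 1100→e
Decoded message: deeeabbe

deeeabbe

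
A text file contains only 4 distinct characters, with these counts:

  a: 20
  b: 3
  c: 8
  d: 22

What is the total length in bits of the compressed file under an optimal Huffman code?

95

Build the Huffman tree bottom-up:
combine b(3), c(8) → 11
combine 11, a(20) → 31
combine d(22), 31 → 53
Total encoded bits = sum of merged weights = 11 + 31 + 53 = 95.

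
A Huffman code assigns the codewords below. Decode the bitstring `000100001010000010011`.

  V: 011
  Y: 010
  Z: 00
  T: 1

ZYZYTZZYV

Read left to right; each codeword is recognised as soon as it completes (prefix code):
  00→Z | 010→Y | 00→Z | 010→Y | 1→T | 00→Z | 00→Z | 010→Y | 011→V
Decoded message: ZYZYTZZYV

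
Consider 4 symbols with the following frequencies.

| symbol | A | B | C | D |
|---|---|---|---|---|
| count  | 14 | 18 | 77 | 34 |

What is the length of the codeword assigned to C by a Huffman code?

1

Huffman merges, smallest pair first:
A(14) + B(18) → 32
32 + D(34) → 66
66 + C(77) → 143
C sits one level below the root: a 1-bit codeword.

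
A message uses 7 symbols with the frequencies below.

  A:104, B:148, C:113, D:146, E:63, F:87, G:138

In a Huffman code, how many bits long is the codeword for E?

3

Huffman merges, smallest pair first:
combine E(63), F(87) → 150
combine A(104), C(113) → 217
combine G(138), D(146) → 284
combine B(148), 150 → 298
combine 217, 284 → 501
combine 298, 501 → 799
The subtree containing E is merged 3 times, so code length = 3.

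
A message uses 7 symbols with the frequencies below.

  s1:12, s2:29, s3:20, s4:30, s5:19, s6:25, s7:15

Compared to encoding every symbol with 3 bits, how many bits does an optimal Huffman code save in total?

32

Fixed-length: 3 bits × 150 symbols = 450 bits.
Huffman merges:
combine s1(12), s7(15) → 27
combine s5(19), s3(20) → 39
combine s6(25), 27 → 52
combine s2(29), s4(30) → 59
combine 39, 52 → 91
combine 59, 91 → 150
Huffman total = 27 + 39 + 52 + 59 + 91 + 150 = 418 bits.
Saving = 450 − 418 = 32 bits.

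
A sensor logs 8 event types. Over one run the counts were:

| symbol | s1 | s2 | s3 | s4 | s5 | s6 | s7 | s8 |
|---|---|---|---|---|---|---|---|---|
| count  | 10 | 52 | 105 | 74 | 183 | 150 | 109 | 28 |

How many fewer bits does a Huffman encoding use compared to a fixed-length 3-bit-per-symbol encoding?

205

Fixed-length: 3 bits × 711 symbols = 2133 bits.
Huffman merges:
s1(10) + s8(28) → 38
38 + s2(52) → 90
s4(74) + 90 → 164
s3(105) + s7(109) → 214
s6(150) + 164 → 314
s5(183) + 214 → 397
314 + 397 → 711
Huffman total = 38 + 90 + 164 + 214 + 314 + 397 + 711 = 1928 bits.
Saving = 2133 − 1928 = 205 bits.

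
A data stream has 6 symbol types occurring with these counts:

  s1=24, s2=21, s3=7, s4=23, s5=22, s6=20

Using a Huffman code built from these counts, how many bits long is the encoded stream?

304

Build the Huffman tree bottom-up:
combine s3(7), s6(20) → 27
combine s2(21), s5(22) → 43
combine s4(23), s1(24) → 47
combine 27, 43 → 70
combine 47, 70 → 117
Total encoded bits = sum of merged weights = 27 + 43 + 47 + 70 + 117 = 304.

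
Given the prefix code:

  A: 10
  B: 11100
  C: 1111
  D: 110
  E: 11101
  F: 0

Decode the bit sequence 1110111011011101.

EDDE

Read left to right; each codeword is recognised as soon as it completes (prefix code):
  11101→E | 110→D | 110→D | 11101→E
Decoded message: EDDE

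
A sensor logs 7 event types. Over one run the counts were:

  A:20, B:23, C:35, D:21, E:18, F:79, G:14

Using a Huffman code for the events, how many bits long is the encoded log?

Merge the two smallest weights repeatedly:
G(14) + E(18) → 32
A(20) + D(21) → 41
B(23) + 32 → 55
C(35) + 41 → 76
55 + 76 → 131
F(79) + 131 → 210
Total encoded bits = sum of merged weights = 32 + 41 + 55 + 76 + 131 + 210 = 545.

545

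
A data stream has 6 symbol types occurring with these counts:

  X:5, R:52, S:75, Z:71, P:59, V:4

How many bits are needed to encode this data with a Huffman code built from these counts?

Merge the two smallest weights repeatedly:
V(4) + X(5) → 9
9 + R(52) → 61
P(59) + 61 → 120
Z(71) + S(75) → 146
120 + 146 → 266
The encoded length is the sum of every internal node's weight: 9 + 61 + 120 + 146 + 266 = 602 bits.

602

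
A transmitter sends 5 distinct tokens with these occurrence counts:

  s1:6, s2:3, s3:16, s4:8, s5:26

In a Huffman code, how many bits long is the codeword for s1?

Build the tree from the bottom:
combine s2(3), s1(6) → 9
combine s4(8), 9 → 17
combine s3(16), 17 → 33
combine s5(26), 33 → 59
s1 sits 4 levels below the root, so its codeword is 4 bits.

4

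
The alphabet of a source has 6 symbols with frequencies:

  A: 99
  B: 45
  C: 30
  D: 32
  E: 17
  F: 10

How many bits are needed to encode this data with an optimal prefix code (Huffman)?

Build the Huffman tree bottom-up:
merge F(10) and E(17): 27
merge 27 and C(30): 57
merge D(32) and B(45): 77
merge 57 and 77: 134
merge A(99) and 134: 233
The encoded length is the sum of every internal node's weight: 27 + 57 + 77 + 134 + 233 = 528 bits.

528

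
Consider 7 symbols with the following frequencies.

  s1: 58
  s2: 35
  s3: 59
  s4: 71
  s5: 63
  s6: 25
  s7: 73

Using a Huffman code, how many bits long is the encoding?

1068

Greedily combine the two least-frequent nodes:
combine s6(25), s2(35) → 60
combine s1(58), s3(59) → 117
combine 60, s5(63) → 123
combine s4(71), s7(73) → 144
combine 117, 123 → 240
combine 144, 240 → 384
Total encoded bits = sum of merged weights = 60 + 117 + 123 + 144 + 240 + 384 = 1068.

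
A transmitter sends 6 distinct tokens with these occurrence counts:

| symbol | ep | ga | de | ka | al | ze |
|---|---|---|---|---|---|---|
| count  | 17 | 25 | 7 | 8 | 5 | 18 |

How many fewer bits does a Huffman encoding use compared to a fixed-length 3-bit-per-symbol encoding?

Fixed-length: 3 bits × 80 symbols = 240 bits.
Huffman merges:
al(5) + de(7) → 12
ka(8) + 12 → 20
ep(17) + ze(18) → 35
20 + ga(25) → 45
35 + 45 → 80
Huffman total = 12 + 20 + 35 + 45 + 80 = 192 bits.
Saving = 240 − 192 = 48 bits.

48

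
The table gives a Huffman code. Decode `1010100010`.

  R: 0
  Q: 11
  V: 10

VVVRRV

Read left to right; each codeword is recognised as soon as it completes (prefix code):
  10→V | 10→V | 10→V | 0→R | 0→R | 10→V
Decoded message: VVVRRV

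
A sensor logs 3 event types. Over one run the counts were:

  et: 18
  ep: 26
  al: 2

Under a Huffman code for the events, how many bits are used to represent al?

Huffman merges, smallest pair first:
combine al(2), et(18) → 20
combine 20, ep(26) → 46
The subtree containing al is merged 2 times, so code length = 2.

2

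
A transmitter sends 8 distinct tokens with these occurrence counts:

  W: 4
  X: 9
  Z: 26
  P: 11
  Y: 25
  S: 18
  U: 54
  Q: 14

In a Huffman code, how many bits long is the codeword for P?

Repeatedly merge the two smallest:
combine W(4), X(9) → 13
combine P(11), 13 → 24
combine Q(14), S(18) → 32
combine 24, Y(25) → 49
combine Z(26), 32 → 58
combine 49, U(54) → 103
combine 58, 103 → 161
The subtree containing P is merged 4 times, so code length = 4.

4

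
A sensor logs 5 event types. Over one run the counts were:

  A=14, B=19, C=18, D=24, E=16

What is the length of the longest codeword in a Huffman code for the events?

Merge the two lowest-weight nodes at each step:
combine A(14), E(16) → 30
combine C(18), B(19) → 37
combine D(24), 30 → 54
combine 37, 54 → 91
The first pair merged (A, E) ends up deepest, at depth 3.

3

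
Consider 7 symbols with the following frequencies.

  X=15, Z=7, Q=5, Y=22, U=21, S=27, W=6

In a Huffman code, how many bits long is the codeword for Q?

Huffman merges, smallest pair first:
merge Q(5) and W(6): 11
merge Z(7) and 11: 18
merge X(15) and 18: 33
merge U(21) and Y(22): 43
merge S(27) and 33: 60
merge 43 and 60: 103
Q sits 5 levels below the root, so its codeword is 5 bits.

5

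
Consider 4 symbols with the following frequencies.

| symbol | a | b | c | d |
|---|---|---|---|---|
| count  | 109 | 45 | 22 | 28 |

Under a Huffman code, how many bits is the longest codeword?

3

Merge the two lowest-weight nodes at each step:
combine c(22), d(28) → 50
combine b(45), 50 → 95
combine 95, a(109) → 204
Maximum depth reached is 3.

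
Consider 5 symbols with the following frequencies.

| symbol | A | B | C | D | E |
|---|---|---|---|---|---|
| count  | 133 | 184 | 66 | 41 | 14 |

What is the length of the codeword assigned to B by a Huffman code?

1

Repeatedly merge the two smallest:
E(14) + D(41) → 55
55 + C(66) → 121
121 + A(133) → 254
B(184) + 254 → 438
B is merged only at the final step, so code length = 1.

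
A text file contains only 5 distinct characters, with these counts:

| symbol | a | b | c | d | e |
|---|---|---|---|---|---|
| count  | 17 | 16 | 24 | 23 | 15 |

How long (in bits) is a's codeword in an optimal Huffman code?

2

Build the tree from the bottom:
merge e(15) and b(16): 31
merge a(17) and d(23): 40
merge c(24) and 31: 55
merge 40 and 55: 95
The subtree containing a is merged 2 times, so code length = 2.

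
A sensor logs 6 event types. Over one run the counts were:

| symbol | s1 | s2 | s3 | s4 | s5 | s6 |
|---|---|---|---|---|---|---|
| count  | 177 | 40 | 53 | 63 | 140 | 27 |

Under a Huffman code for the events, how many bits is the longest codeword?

3

Merge the two lowest-weight nodes at each step:
s6(27) + s2(40) → 67
s3(53) + s4(63) → 116
67 + 116 → 183
s5(140) + s1(177) → 317
183 + 317 → 500
Maximum depth reached is 3.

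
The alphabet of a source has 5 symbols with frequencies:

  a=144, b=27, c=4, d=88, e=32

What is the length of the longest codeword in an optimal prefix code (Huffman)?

Merge the two lowest-weight nodes at each step:
merge c(4) and b(27): 31
merge 31 and e(32): 63
merge 63 and d(88): 151
merge a(144) and 151: 295
Maximum depth reached is 4.

4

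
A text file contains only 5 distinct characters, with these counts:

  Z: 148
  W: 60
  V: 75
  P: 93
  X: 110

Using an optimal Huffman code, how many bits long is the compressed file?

1107

Merge the two smallest weights repeatedly:
combine W(60), V(75) → 135
combine P(93), X(110) → 203
combine 135, Z(148) → 283
combine 203, 283 → 486
Each symbol's bit-cost is frequency × depth; summing gives 1107 bits (equivalently 135 + 203 + 283 + 486).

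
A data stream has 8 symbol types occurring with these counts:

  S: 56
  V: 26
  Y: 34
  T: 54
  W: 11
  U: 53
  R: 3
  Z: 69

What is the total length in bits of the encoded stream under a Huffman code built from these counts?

Build the Huffman tree bottom-up:
R(3) + W(11) → 14
14 + V(26) → 40
Y(34) + 40 → 74
U(53) + T(54) → 107
S(56) + Z(69) → 125
74 + 107 → 181
125 + 181 → 306
Total encoded bits = sum of merged weights = 14 + 40 + 74 + 107 + 125 + 181 + 306 = 847.

847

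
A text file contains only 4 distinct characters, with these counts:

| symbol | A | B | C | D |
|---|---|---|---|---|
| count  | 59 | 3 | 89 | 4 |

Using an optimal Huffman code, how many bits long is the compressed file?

228

Greedily combine the two least-frequent nodes:
B(3) + D(4) → 7
7 + A(59) → 66
66 + C(89) → 155
Total encoded bits = sum of merged weights = 7 + 66 + 155 = 228.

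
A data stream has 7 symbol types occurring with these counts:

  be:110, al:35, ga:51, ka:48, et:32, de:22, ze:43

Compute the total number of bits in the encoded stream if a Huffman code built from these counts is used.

913

Greedily combine the two least-frequent nodes:
combine de(22), et(32) → 54
combine al(35), ze(43) → 78
combine ka(48), ga(51) → 99
combine 54, 78 → 132
combine 99, be(110) → 209
combine 132, 209 → 341
The encoded length is the sum of every internal node's weight: 54 + 78 + 99 + 132 + 209 + 341 = 913 bits.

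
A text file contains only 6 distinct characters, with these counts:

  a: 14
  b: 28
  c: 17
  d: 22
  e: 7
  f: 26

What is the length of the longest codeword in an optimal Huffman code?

4

Merge the two lowest-weight nodes at each step:
e(7) + a(14) → 21
c(17) + 21 → 38
d(22) + f(26) → 48
b(28) + 38 → 66
48 + 66 → 114
Maximum depth reached is 4.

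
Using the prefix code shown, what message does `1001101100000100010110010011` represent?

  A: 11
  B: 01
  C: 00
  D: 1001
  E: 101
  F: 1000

Read left to right; each codeword is recognised as soon as it completes (prefix code):
  1001→D | 101→E | 1000→F | 00→C | 1000→F | 101→E | 1001→D | 00→C | 11→A
Decoded message: DEFCFEDCA

DEFCFEDCA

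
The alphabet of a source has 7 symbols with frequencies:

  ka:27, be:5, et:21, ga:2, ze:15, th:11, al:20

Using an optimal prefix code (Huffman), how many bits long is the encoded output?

Greedily combine the two least-frequent nodes:
combine ga(2), be(5) → 7
combine 7, th(11) → 18
combine ze(15), 18 → 33
combine al(20), et(21) → 41
combine ka(27), 33 → 60
combine 41, 60 → 101
The encoded length is the sum of every internal node's weight: 7 + 18 + 33 + 41 + 60 + 101 = 260 bits.

260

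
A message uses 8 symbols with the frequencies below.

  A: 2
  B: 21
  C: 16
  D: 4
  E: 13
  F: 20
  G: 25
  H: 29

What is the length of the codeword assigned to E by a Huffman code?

Repeatedly merge the two smallest:
merge A(2) and D(4): 6
merge 6 and E(13): 19
merge C(16) and 19: 35
merge F(20) and B(21): 41
merge G(25) and H(29): 54
merge 35 and 41: 76
merge 54 and 76: 130
The subtree containing E is merged 4 times, so code length = 4.

4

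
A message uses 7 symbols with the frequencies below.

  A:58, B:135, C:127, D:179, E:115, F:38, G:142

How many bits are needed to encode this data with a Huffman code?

Greedily combine the two least-frequent nodes:
combine F(38), A(58) → 96
combine 96, E(115) → 211
combine C(127), B(135) → 262
combine G(142), D(179) → 321
combine 211, 262 → 473
combine 321, 473 → 794
The encoded length is the sum of every internal node's weight: 96 + 211 + 262 + 321 + 473 + 794 = 2157 bits.

2157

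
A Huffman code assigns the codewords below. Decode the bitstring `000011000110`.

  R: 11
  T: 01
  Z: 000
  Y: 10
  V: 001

ZTYVY

Read left to right; each codeword is recognised as soon as it completes (prefix code):
  000→Z | 01→T | 10→Y | 001→V | 10→Y
Decoded message: ZTYVY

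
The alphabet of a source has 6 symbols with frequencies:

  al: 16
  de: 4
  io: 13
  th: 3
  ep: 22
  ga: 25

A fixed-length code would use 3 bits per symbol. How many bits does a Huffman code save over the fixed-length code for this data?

Fixed-length: 3 bits × 83 symbols = 249 bits.
Huffman merges:
combine th(3), de(4) → 7
combine 7, io(13) → 20
combine al(16), 20 → 36
combine ep(22), ga(25) → 47
combine 36, 47 → 83
Huffman total = 7 + 20 + 36 + 47 + 83 = 193 bits.
Saving = 249 − 193 = 56 bits.

56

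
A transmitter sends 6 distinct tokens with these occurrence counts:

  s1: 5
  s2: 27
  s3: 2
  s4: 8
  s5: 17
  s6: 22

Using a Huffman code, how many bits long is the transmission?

Build the Huffman tree bottom-up:
combine s3(2), s1(5) → 7
combine 7, s4(8) → 15
combine 15, s5(17) → 32
combine s6(22), s2(27) → 49
combine 32, 49 → 81
Each symbol's bit-cost is frequency × depth; summing gives 184 bits (equivalently 7 + 15 + 32 + 49 + 81).

184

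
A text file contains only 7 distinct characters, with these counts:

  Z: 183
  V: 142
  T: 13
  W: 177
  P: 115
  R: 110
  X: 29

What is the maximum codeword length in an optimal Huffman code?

Merge the two lowest-weight nodes at each step:
T(13) + X(29) → 42
42 + R(110) → 152
P(115) + V(142) → 257
152 + W(177) → 329
Z(183) + 257 → 440
329 + 440 → 769
Maximum depth reached is 4.

4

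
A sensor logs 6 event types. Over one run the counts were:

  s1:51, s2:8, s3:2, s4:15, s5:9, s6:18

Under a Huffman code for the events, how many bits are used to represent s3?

Repeatedly merge the two smallest:
combine s3(2), s2(8) → 10
combine s5(9), 10 → 19
combine s4(15), s6(18) → 33
combine 19, 33 → 52
combine s1(51), 52 → 103
s3's leaf is at depth 4, giving a 4-bit codeword.

4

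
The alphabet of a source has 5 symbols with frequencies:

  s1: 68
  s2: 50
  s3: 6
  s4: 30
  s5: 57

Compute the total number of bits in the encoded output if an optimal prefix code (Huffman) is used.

458

Build the Huffman tree bottom-up:
s3(6) + s4(30) → 36
36 + s2(50) → 86
s5(57) + s1(68) → 125
86 + 125 → 211
Total encoded bits = sum of merged weights = 36 + 86 + 125 + 211 = 458.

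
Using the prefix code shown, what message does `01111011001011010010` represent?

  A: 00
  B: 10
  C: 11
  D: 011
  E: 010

DCDABCEE

Read left to right; each codeword is recognised as soon as it completes (prefix code):
  011→D | 11→C | 011→D | 00→A | 10→B | 11→C | 010→E | 010→E
Decoded message: DCDABCEE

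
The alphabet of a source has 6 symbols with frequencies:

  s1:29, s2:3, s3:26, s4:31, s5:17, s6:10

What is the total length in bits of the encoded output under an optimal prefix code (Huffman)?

Greedily combine the two least-frequent nodes:
combine s2(3), s6(10) → 13
combine 13, s5(17) → 30
combine s3(26), s1(29) → 55
combine 30, s4(31) → 61
combine 55, 61 → 116
Total encoded bits = sum of merged weights = 13 + 30 + 55 + 61 + 116 = 275.

275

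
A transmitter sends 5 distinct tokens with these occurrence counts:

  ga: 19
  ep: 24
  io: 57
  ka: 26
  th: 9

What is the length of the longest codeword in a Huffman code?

Merge the two lowest-weight nodes at each step:
merge th(9) and ga(19): 28
merge ep(24) and ka(26): 50
merge 28 and 50: 78
merge io(57) and 78: 135
Maximum depth reached is 3.

3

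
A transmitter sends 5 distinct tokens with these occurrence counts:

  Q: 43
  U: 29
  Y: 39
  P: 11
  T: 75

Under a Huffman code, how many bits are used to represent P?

3

Repeatedly merge the two smallest:
P(11) + U(29) → 40
Y(39) + 40 → 79
Q(43) + T(75) → 118
79 + 118 → 197
P's leaf is at depth 3, giving a 3-bit codeword.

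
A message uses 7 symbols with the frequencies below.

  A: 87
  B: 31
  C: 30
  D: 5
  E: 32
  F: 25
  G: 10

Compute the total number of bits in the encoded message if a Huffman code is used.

541

Build the Huffman tree bottom-up:
merge D(5) and G(10): 15
merge 15 and F(25): 40
merge C(30) and B(31): 61
merge E(32) and 40: 72
merge 61 and 72: 133
merge A(87) and 133: 220
Each symbol's bit-cost is frequency × depth; summing gives 541 bits (equivalently 15 + 40 + 61 + 72 + 133 + 220).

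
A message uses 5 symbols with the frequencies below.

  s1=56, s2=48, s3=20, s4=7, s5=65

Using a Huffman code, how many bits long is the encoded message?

419

Build the Huffman tree bottom-up:
combine s4(7), s3(20) → 27
combine 27, s2(48) → 75
combine s1(56), s5(65) → 121
combine 75, 121 → 196
Each symbol's bit-cost is frequency × depth; summing gives 419 bits (equivalently 27 + 75 + 121 + 196).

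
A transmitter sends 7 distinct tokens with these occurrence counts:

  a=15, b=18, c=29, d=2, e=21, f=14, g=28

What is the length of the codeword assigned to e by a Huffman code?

3

Huffman merges, smallest pair first:
d(2) + f(14) → 16
a(15) + 16 → 31
b(18) + e(21) → 39
g(28) + c(29) → 57
31 + 39 → 70
57 + 70 → 127
e sits 3 levels below the root, so its codeword is 3 bits.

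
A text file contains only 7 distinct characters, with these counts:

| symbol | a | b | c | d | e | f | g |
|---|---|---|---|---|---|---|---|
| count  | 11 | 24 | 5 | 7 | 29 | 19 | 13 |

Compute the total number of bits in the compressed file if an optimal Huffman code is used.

283

Build the Huffman tree bottom-up:
c(5) + d(7) → 12
a(11) + 12 → 23
g(13) + f(19) → 32
23 + b(24) → 47
e(29) + 32 → 61
47 + 61 → 108
Each symbol's bit-cost is frequency × depth; summing gives 283 bits (equivalently 12 + 23 + 32 + 47 + 61 + 108).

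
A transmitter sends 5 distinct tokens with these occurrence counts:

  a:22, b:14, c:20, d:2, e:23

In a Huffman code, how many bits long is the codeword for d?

3

Repeatedly merge the two smallest:
combine d(2), b(14) → 16
combine 16, c(20) → 36
combine a(22), e(23) → 45
combine 36, 45 → 81
d sits 3 levels below the root, so its codeword is 3 bits.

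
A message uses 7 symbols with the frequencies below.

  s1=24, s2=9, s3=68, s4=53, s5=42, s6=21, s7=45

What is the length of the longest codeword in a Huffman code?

4

Merge the two lowest-weight nodes at each step:
merge s2(9) and s6(21): 30
merge s1(24) and 30: 54
merge s5(42) and s7(45): 87
merge s4(53) and 54: 107
merge s3(68) and 87: 155
merge 107 and 155: 262
The rarest symbols sit at the bottom; the longest codeword is 4 bits.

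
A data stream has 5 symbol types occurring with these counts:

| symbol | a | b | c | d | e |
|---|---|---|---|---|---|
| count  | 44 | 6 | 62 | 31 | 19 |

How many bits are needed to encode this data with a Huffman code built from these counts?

343

Merge the two smallest weights repeatedly:
combine b(6), e(19) → 25
combine 25, d(31) → 56
combine a(44), 56 → 100
combine c(62), 100 → 162
Each symbol's bit-cost is frequency × depth; summing gives 343 bits (equivalently 25 + 56 + 100 + 162).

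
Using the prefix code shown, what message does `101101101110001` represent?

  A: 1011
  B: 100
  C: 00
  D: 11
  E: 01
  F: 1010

AEABE

Read left to right; each codeword is recognised as soon as it completes (prefix code):
  1011→A | 01→E | 1011→A | 100→B | 01→E
Decoded message: AEABE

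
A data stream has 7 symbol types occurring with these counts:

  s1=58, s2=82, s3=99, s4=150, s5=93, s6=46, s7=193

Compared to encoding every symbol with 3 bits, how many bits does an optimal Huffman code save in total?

239

Fixed-length: 3 bits × 721 symbols = 2163 bits.
Huffman merges:
combine s6(46), s1(58) → 104
combine s2(82), s5(93) → 175
combine s3(99), 104 → 203
combine s4(150), 175 → 325
combine s7(193), 203 → 396
combine 325, 396 → 721
Huffman total = 104 + 175 + 203 + 325 + 396 + 721 = 1924 bits.
Saving = 2163 − 1924 = 239 bits.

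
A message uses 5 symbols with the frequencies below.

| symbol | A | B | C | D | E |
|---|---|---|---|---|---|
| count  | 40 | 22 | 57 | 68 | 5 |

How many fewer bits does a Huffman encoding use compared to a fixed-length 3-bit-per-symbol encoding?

Fixed-length: 3 bits × 192 symbols = 576 bits.
Huffman merges:
E(5) + B(22) → 27
27 + A(40) → 67
C(57) + 67 → 124
D(68) + 124 → 192
Huffman total = 27 + 67 + 124 + 192 = 410 bits.
Saving = 576 − 410 = 166 bits.

166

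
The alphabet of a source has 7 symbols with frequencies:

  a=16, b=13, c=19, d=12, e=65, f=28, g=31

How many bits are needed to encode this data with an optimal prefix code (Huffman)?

Greedily combine the two least-frequent nodes:
combine d(12), b(13) → 25
combine a(16), c(19) → 35
combine 25, f(28) → 53
combine g(31), 35 → 66
combine 53, e(65) → 118
combine 66, 118 → 184
Each symbol's bit-cost is frequency × depth; summing gives 481 bits (equivalently 25 + 35 + 53 + 66 + 118 + 184).

481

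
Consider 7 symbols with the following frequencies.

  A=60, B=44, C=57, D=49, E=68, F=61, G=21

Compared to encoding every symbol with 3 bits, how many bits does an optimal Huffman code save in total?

Fixed-length: 3 bits × 360 symbols = 1080 bits.
Huffman merges:
combine G(21), B(44) → 65
combine D(49), C(57) → 106
combine A(60), F(61) → 121
combine 65, E(68) → 133
combine 106, 121 → 227
combine 133, 227 → 360
Huffman total = 65 + 106 + 121 + 133 + 227 + 360 = 1012 bits.
Saving = 1080 − 1012 = 68 bits.

68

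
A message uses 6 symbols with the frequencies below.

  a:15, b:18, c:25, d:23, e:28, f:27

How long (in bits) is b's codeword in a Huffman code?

3

Build the tree from the bottom:
a(15) + b(18) → 33
d(23) + c(25) → 48
f(27) + e(28) → 55
33 + 48 → 81
55 + 81 → 136
b sits 3 levels below the root, so its codeword is 3 bits.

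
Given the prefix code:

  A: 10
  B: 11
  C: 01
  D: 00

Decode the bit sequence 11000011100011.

BDDBADB

Read left to right; each codeword is recognised as soon as it completes (prefix code):
  11→B | 00→D | 00→D | 11→B | 10→A | 00→D | 11→B
Decoded message: BDDBADB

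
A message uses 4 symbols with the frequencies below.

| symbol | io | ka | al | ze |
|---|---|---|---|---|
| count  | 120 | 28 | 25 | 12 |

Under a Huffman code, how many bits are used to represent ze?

Huffman merges, smallest pair first:
merge ze(12) and al(25): 37
merge ka(28) and 37: 65
merge 65 and io(120): 185
ze's leaf is at depth 3, giving a 3-bit codeword.

3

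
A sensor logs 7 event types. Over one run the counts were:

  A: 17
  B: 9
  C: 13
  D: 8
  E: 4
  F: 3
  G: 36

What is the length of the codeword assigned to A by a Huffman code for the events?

3

Build the tree from the bottom:
F(3) + E(4) → 7
7 + D(8) → 15
B(9) + C(13) → 22
15 + A(17) → 32
22 + 32 → 54
G(36) + 54 → 90
A's leaf is at depth 3, giving a 3-bit codeword.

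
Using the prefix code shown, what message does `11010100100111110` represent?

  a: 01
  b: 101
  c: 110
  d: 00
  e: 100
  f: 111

cbdefc

Read left to right; each codeword is recognised as soon as it completes (prefix code):
  110→c | 101→b | 00→d | 100→e | 111→f | 110→c
Decoded message: cbdefc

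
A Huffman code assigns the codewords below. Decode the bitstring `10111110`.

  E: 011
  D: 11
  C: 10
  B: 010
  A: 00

CDDC

Read left to right; each codeword is recognised as soon as it completes (prefix code):
  10→C | 11→D | 11→D | 10→C
Decoded message: CDDC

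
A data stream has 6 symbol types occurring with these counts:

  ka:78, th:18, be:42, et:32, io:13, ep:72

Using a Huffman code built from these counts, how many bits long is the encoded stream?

604

Build the Huffman tree bottom-up:
io(13) + th(18) → 31
31 + et(32) → 63
be(42) + 63 → 105
ep(72) + ka(78) → 150
105 + 150 → 255
Total encoded bits = sum of merged weights = 31 + 63 + 105 + 150 + 255 = 604.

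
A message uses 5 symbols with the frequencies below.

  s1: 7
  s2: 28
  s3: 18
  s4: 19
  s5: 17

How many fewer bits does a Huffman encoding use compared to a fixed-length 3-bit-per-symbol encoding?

Fixed-length: 3 bits × 89 symbols = 267 bits.
Huffman merges:
s1(7) + s5(17) → 24
s3(18) + s4(19) → 37
24 + s2(28) → 52
37 + 52 → 89
Huffman total = 24 + 37 + 52 + 89 = 202 bits.
Saving = 267 − 202 = 65 bits.

65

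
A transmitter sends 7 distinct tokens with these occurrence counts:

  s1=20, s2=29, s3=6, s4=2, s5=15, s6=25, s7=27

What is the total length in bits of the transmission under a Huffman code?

Merge the two smallest weights repeatedly:
merge s4(2) and s3(6): 8
merge 8 and s5(15): 23
merge s1(20) and 23: 43
merge s6(25) and s7(27): 52
merge s2(29) and 43: 72
merge 52 and 72: 124
Total encoded bits = sum of merged weights = 8 + 23 + 43 + 52 + 72 + 124 = 322.

322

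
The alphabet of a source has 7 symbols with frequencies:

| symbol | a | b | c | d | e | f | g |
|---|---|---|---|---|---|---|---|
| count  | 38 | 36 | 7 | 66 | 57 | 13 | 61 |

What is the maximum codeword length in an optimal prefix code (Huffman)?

5

Merge the two lowest-weight nodes at each step:
merge c(7) and f(13): 20
merge 20 and b(36): 56
merge a(38) and 56: 94
merge e(57) and g(61): 118
merge d(66) and 94: 160
merge 118 and 160: 278
The rarest symbols sit at the bottom; the longest codeword is 5 bits.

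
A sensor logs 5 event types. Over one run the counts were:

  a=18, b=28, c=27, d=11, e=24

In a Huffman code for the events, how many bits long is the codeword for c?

Huffman merges, smallest pair first:
d(11) + a(18) → 29
e(24) + c(27) → 51
b(28) + 29 → 57
51 + 57 → 108
c sits 2 levels below the root, so its codeword is 2 bits.

2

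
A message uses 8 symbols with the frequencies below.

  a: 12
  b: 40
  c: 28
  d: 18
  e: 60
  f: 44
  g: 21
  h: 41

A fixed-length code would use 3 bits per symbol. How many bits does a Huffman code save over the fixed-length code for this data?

Fixed-length: 3 bits × 264 symbols = 792 bits.
Huffman merges:
combine a(12), d(18) → 30
combine g(21), c(28) → 49
combine 30, b(40) → 70
combine h(41), f(44) → 85
combine 49, e(60) → 109
combine 70, 85 → 155
combine 109, 155 → 264
Huffman total = 30 + 49 + 70 + 85 + 109 + 155 + 264 = 762 bits.
Saving = 792 − 762 = 30 bits.

30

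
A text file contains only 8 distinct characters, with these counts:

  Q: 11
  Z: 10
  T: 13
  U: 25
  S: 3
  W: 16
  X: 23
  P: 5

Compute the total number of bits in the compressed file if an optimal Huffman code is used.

296

Greedily combine the two least-frequent nodes:
combine S(3), P(5) → 8
combine 8, Z(10) → 18
combine Q(11), T(13) → 24
combine W(16), 18 → 34
combine X(23), 24 → 47
combine U(25), 34 → 59
combine 47, 59 → 106
Each symbol's bit-cost is frequency × depth; summing gives 296 bits (equivalently 8 + 18 + 24 + 34 + 47 + 59 + 106).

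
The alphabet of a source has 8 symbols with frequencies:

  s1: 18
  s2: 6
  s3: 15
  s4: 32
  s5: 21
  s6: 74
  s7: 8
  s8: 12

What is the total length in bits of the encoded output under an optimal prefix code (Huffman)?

483

Greedily combine the two least-frequent nodes:
combine s2(6), s7(8) → 14
combine s8(12), 14 → 26
combine s3(15), s1(18) → 33
combine s5(21), 26 → 47
combine s4(32), 33 → 65
combine 47, 65 → 112
combine s6(74), 112 → 186
Total encoded bits = sum of merged weights = 14 + 26 + 33 + 47 + 65 + 112 + 186 = 483.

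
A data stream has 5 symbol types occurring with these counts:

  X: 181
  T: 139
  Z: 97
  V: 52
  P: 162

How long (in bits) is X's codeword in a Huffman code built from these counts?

Repeatedly merge the two smallest:
merge V(52) and Z(97): 149
merge T(139) and 149: 288
merge P(162) and X(181): 343
merge 288 and 343: 631
X's leaf is at depth 2, giving a 2-bit codeword.

2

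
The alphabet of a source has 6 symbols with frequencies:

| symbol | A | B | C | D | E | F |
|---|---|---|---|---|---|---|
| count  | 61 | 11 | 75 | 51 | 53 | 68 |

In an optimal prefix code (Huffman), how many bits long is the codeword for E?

Build the tree from the bottom:
B(11) + D(51) → 62
E(53) + A(61) → 114
62 + F(68) → 130
C(75) + 114 → 189
130 + 189 → 319
E's leaf is at depth 3, giving a 3-bit codeword.

3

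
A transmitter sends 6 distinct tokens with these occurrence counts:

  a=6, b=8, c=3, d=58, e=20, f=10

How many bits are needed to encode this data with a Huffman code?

Build the Huffman tree bottom-up:
merge c(3) and a(6): 9
merge b(8) and 9: 17
merge f(10) and 17: 27
merge e(20) and 27: 47
merge 47 and d(58): 105
Total encoded bits = sum of merged weights = 9 + 17 + 27 + 47 + 105 = 205.

205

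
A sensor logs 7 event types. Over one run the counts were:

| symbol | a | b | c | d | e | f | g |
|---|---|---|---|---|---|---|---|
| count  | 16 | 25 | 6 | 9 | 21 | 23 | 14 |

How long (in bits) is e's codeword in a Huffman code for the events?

Huffman merges, smallest pair first:
merge c(6) and d(9): 15
merge g(14) and 15: 29
merge a(16) and e(21): 37
merge f(23) and b(25): 48
merge 29 and 37: 66
merge 48 and 66: 114
e's leaf is at depth 3, giving a 3-bit codeword.

3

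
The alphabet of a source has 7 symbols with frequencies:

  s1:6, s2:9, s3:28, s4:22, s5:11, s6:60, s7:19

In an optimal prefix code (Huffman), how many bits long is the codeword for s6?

1

Huffman merges, smallest pair first:
merge s1(6) and s2(9): 15
merge s5(11) and 15: 26
merge s7(19) and s4(22): 41
merge 26 and s3(28): 54
merge 41 and 54: 95
merge s6(60) and 95: 155
s6 is merged only at the final step, so code length = 1.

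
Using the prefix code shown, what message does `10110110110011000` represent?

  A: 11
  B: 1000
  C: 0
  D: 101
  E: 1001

Read left to right; each codeword is recognised as soon as it completes (prefix code):
  101→D | 101→D | 101→D | 1001→E | 1000→B
Decoded message: DDDEB

DDDEB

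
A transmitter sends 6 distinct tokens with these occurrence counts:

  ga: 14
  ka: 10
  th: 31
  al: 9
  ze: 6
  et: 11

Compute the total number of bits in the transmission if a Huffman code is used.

Greedily combine the two least-frequent nodes:
ze(6) + al(9) → 15
ka(10) + et(11) → 21
ga(14) + 15 → 29
21 + 29 → 50
th(31) + 50 → 81
Total encoded bits = sum of merged weights = 15 + 21 + 29 + 50 + 81 = 196.

196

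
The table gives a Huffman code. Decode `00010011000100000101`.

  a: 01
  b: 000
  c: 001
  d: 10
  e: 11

Read left to right; each codeword is recognised as soon as it completes (prefix code):
  000→b | 10→d | 01→a | 10→d | 001→c | 000→b | 001→c | 01→a
Decoded message: bdadcbca

bdadcbca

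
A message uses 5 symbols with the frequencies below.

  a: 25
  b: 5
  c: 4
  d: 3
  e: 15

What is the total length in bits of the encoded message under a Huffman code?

Build the Huffman tree bottom-up:
merge d(3) and c(4): 7
merge b(5) and 7: 12
merge 12 and e(15): 27
merge a(25) and 27: 52
The encoded length is the sum of every internal node's weight: 7 + 12 + 27 + 52 = 98 bits.

98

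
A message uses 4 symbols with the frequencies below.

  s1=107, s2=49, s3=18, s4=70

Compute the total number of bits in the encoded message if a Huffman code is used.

448

Build the Huffman tree bottom-up:
s3(18) + s2(49) → 67
67 + s4(70) → 137
s1(107) + 137 → 244
Each symbol's bit-cost is frequency × depth; summing gives 448 bits (equivalently 67 + 137 + 244).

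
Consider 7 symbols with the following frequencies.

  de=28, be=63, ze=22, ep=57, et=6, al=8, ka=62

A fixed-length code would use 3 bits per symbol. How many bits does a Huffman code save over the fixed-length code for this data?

132

Fixed-length: 3 bits × 246 symbols = 738 bits.
Huffman merges:
et(6) + al(8) → 14
14 + ze(22) → 36
de(28) + 36 → 64
ep(57) + ka(62) → 119
be(63) + 64 → 127
119 + 127 → 246
Huffman total = 14 + 36 + 64 + 119 + 127 + 246 = 606 bits.
Saving = 738 − 606 = 132 bits.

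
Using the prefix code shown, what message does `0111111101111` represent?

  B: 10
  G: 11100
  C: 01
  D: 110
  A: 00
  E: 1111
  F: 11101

CEDE

Read left to right; each codeword is recognised as soon as it completes (prefix code):
  01→C | 1111→E | 110→D | 1111→E
Decoded message: CEDE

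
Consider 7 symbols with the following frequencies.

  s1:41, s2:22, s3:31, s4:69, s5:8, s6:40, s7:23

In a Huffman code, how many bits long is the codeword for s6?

Huffman merges, smallest pair first:
s5(8) + s2(22) → 30
s7(23) + 30 → 53
s3(31) + s6(40) → 71
s1(41) + 53 → 94
s4(69) + 71 → 140
94 + 140 → 234
The subtree containing s6 is merged 3 times, so code length = 3.

3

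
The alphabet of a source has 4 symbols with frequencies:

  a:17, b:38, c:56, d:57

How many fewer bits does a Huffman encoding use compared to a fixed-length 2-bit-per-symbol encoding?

2

Fixed-length: 2 bits × 168 symbols = 336 bits.
Huffman merges:
combine a(17), b(38) → 55
combine 55, c(56) → 111
combine d(57), 111 → 168
Huffman total = 55 + 111 + 168 = 334 bits.
Saving = 336 − 334 = 2 bits.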